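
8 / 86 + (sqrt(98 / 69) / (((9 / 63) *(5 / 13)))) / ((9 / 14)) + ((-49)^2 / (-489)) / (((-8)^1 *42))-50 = -50356163 / 1009296 + 8918 *sqrt(138) / 3105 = -16.15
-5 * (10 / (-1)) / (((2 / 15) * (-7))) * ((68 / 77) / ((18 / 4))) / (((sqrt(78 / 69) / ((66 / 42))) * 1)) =-8500 * sqrt(598) / 13377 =-15.54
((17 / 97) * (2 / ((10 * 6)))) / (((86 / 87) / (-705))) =-69513 / 16684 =-4.17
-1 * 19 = -19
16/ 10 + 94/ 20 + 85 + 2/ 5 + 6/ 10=92.30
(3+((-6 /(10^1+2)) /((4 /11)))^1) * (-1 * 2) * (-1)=13 /4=3.25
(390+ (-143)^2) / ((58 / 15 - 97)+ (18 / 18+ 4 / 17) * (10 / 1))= -5313945 / 20599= -257.97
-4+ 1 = -3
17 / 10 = 1.70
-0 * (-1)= 0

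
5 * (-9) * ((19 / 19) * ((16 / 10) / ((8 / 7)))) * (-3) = 189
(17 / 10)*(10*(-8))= -136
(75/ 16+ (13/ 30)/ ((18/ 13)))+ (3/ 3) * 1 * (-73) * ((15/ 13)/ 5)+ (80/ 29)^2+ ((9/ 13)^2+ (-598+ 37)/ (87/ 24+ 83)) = -21989767097/ 2148990480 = -10.23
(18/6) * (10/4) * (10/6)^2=125/6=20.83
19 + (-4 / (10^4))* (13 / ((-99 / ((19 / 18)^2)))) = 1523614693 / 80190000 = 19.00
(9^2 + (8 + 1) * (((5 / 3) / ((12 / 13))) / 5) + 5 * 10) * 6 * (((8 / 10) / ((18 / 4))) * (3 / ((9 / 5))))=716 / 3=238.67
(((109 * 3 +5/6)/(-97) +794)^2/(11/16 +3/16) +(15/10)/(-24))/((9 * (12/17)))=115180968418225/1024301376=112448.32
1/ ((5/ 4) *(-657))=-4/ 3285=-0.00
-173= -173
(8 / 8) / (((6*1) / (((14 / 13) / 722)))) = 0.00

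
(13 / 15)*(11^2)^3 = 23030293 / 15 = 1535352.87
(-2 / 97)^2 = 4 / 9409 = 0.00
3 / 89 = 0.03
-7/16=-0.44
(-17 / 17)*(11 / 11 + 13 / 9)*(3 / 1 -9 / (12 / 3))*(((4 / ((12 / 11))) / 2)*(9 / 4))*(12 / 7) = -363 / 28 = -12.96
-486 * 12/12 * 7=-3402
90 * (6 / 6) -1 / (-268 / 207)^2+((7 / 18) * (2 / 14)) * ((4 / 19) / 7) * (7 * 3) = 366158375 / 4093968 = 89.44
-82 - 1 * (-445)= 363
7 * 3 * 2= 42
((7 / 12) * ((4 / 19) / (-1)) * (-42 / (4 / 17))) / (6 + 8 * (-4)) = -833 / 988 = -0.84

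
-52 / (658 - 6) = -0.08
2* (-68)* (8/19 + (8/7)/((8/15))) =-46376/133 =-348.69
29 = 29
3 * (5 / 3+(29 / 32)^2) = 7643 / 1024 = 7.46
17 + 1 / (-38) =645 / 38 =16.97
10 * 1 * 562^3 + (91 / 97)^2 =16701382229801 / 9409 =1775043280.88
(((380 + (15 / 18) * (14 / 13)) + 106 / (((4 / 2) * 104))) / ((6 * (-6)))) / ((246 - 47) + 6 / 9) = -118999 / 2242656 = -0.05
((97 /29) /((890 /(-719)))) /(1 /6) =-209229 /12905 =-16.21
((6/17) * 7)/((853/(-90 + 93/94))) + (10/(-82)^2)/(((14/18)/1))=-4104418923/16039527098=-0.26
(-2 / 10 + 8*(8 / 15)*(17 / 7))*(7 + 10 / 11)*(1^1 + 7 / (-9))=5626 / 315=17.86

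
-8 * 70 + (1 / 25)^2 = -349999 / 625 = -560.00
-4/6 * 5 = -10/3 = -3.33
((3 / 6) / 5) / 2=0.05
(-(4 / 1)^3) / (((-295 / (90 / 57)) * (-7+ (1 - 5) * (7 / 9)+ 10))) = -3456 / 1121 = -3.08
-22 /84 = -11 /42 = -0.26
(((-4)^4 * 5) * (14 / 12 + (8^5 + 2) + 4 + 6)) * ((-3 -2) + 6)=125879680 / 3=41959893.33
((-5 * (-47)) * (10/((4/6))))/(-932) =-3525/932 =-3.78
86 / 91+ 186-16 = 15556 / 91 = 170.95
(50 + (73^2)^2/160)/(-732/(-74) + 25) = 1051030917/206560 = 5088.26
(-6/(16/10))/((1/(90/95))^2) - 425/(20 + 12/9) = -538035/23104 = -23.29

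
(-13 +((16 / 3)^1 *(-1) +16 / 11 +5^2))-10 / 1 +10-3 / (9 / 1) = 257 / 33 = 7.79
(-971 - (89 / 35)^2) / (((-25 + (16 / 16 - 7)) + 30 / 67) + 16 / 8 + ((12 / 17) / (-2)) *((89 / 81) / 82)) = 754882143354 / 22054109875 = 34.23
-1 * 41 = -41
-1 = -1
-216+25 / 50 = -431 / 2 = -215.50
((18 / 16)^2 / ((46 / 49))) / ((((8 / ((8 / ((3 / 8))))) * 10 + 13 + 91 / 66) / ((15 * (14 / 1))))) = 13752585 / 880624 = 15.62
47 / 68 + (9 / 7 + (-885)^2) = 372816041 / 476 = 783226.98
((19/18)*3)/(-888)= -19/5328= -0.00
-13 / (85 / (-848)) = 11024 / 85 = 129.69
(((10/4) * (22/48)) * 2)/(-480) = -11/2304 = -0.00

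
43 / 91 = 0.47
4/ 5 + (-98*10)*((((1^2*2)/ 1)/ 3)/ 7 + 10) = -148388/ 15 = -9892.53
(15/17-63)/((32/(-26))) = 858/17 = 50.47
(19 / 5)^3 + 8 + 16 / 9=72731 / 1125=64.65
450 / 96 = 75 / 16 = 4.69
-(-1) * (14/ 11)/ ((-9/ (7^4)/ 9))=-33614/ 11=-3055.82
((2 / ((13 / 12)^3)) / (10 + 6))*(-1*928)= -200448 / 2197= -91.24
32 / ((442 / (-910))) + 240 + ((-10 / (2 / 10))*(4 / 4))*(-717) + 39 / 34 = 1224859 / 34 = 36025.26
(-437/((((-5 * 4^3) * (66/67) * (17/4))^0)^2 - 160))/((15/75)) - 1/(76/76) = 2026/159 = 12.74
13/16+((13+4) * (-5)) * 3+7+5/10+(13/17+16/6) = -243.26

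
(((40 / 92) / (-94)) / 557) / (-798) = 5 / 480489366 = 0.00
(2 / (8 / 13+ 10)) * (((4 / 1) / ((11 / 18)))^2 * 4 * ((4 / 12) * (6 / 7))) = 9.22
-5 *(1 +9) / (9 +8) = -50 / 17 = -2.94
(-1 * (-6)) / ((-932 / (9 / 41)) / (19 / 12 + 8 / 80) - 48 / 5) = -0.00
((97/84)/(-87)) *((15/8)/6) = -485/116928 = -0.00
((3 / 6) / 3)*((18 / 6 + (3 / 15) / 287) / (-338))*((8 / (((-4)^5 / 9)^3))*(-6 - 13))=-0.00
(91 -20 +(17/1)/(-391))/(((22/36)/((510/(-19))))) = -14981760/4807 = -3116.65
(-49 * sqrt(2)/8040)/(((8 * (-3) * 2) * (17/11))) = 539 * sqrt(2)/6560640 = 0.00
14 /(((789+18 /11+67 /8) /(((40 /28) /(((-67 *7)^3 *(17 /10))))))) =-17600 /123311357163589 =-0.00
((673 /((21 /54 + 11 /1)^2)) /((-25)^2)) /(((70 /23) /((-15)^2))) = 22568382 /36771875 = 0.61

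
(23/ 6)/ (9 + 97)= 0.04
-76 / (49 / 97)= -7372 / 49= -150.45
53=53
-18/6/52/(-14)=3/728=0.00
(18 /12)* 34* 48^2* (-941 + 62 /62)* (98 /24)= -451019520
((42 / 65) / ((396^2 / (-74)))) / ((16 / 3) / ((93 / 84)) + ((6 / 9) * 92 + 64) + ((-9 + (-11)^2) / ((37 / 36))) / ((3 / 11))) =-297073 / 516096266400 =-0.00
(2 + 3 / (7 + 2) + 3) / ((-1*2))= -8 / 3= -2.67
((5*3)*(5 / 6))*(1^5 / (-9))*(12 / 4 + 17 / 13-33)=9325 / 234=39.85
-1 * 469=-469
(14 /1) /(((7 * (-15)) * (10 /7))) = -0.09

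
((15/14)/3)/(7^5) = 5/235298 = 0.00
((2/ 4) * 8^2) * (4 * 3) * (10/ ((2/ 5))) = 9600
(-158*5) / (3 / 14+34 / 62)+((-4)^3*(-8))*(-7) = -1529164 / 331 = -4619.83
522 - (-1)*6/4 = 1047/2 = 523.50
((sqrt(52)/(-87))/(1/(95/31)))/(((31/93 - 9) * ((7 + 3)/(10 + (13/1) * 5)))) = 1425 * sqrt(13)/23374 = 0.22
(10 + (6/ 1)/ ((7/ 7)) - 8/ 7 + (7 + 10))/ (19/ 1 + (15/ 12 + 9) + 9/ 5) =4460/ 4347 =1.03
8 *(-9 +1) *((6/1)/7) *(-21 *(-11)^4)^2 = -5185770049152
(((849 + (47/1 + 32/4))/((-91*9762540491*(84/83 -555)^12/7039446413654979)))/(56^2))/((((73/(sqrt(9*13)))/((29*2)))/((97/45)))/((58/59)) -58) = 5532264061273943483152918258552401912543721972895*sqrt(13)/447034082588053971366456464295787841568567293949907350831478055008894387364143450494 + 2430993202594806619592254984083575469471613097581204/51580855683236996696129592034129366334834687763450848172862852501026275465093475057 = 0.00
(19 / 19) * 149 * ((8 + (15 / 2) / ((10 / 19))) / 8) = 414.41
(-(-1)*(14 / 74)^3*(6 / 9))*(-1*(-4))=2744 / 151959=0.02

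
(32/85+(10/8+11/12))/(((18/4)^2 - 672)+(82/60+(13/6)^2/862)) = -6708084/1715514761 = -0.00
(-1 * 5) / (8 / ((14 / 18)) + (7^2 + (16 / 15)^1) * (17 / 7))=-525 / 13847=-0.04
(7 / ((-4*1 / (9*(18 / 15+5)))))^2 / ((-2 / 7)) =-26699463 / 800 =-33374.33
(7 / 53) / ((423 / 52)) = 364 / 22419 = 0.02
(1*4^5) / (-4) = -256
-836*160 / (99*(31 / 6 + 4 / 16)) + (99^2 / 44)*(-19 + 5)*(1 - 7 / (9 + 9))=-336209 / 156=-2155.19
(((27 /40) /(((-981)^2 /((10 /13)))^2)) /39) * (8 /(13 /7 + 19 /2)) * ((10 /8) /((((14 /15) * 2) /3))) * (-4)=-250 /3994093174275243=-0.00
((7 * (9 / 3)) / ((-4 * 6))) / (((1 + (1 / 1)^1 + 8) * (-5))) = 7 / 400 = 0.02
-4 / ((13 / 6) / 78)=-144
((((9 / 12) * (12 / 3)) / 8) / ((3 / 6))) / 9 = 1 / 12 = 0.08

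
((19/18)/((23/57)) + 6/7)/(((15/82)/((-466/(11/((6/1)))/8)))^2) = 5566848349/53130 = 104777.87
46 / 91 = 0.51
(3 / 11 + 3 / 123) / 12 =67 / 2706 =0.02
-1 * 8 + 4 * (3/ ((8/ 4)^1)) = -2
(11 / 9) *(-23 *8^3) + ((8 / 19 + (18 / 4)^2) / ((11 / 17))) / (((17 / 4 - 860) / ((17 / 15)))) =-154452055939 / 10731105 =-14392.93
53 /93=0.57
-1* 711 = -711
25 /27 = 0.93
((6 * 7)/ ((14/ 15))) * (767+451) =54810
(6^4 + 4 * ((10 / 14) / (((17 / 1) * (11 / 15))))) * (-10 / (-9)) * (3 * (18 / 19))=101805840 / 24871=4093.36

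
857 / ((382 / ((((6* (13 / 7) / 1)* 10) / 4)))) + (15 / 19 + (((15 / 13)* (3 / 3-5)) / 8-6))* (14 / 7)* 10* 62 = -4698601515 / 660478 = -7113.94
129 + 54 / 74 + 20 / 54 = 129970 / 999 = 130.10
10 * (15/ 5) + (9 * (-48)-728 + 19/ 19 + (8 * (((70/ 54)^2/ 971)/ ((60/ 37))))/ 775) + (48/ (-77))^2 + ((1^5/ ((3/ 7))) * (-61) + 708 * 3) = 1664785692718184/ 1951556645115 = 853.06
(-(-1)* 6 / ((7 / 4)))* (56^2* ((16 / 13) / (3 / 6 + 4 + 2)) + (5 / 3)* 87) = 2996568 / 1183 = 2533.02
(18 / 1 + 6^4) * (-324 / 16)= -53217 / 2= -26608.50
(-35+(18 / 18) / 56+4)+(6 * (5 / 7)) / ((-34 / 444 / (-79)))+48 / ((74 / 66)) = 156154093 / 35224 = 4433.17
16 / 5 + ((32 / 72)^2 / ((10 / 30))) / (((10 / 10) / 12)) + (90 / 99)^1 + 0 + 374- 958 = -283526 / 495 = -572.78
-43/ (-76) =43/ 76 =0.57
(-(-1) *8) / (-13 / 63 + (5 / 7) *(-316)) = -504 / 14233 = -0.04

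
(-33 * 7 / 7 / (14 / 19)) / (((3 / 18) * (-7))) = 1881 / 49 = 38.39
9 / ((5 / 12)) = 108 / 5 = 21.60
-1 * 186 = -186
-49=-49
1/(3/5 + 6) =5/33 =0.15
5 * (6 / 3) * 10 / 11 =100 / 11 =9.09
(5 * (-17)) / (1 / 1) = -85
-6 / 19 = -0.32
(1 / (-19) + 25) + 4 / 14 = 3356 / 133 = 25.23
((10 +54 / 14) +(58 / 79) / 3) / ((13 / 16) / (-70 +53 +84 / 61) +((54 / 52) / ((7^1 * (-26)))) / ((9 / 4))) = -60286856240 / 233175531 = -258.55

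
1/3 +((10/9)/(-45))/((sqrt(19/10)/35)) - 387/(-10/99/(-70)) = -268191.29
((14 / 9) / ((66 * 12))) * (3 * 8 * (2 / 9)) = 28 / 2673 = 0.01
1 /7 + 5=36 /7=5.14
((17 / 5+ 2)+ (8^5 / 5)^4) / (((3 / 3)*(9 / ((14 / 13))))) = 16140901064495904914 / 73125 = 220730270967465.37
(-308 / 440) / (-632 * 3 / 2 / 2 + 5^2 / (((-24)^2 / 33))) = 672 / 453665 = 0.00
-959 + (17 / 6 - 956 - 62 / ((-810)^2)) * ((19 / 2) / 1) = -1642560166 / 164025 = -10014.08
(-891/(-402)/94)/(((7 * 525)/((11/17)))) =1089/262311700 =0.00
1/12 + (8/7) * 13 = 1255/84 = 14.94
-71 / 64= -1.11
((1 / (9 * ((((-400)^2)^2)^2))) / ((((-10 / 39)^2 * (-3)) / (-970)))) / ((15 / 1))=16393 / 294912000000000000000000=0.00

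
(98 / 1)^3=941192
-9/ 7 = -1.29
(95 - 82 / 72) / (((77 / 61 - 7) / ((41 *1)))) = -8450879 / 12600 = -670.70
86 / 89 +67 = 6049 / 89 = 67.97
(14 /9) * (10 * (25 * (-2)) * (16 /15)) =-22400 /27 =-829.63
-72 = -72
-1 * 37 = -37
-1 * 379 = -379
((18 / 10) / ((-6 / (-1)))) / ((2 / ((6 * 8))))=36 / 5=7.20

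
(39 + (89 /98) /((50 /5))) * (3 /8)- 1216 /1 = -9418513 /7840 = -1201.34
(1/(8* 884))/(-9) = -1/63648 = -0.00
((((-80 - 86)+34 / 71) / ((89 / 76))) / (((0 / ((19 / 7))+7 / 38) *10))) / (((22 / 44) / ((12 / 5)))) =-407277312 / 1105825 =-368.30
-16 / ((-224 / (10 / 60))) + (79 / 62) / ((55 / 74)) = 247237 / 143220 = 1.73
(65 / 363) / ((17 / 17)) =65 / 363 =0.18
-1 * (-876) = 876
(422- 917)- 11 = -506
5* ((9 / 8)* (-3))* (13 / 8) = -27.42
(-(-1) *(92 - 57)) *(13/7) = 65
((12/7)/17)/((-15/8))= -32/595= -0.05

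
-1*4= -4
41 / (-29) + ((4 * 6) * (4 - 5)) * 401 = -279137 / 29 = -9625.41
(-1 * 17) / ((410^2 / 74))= -629 / 84050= -0.01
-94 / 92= -47 / 46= -1.02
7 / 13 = 0.54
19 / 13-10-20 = -371 / 13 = -28.54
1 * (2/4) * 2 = 1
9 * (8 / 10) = 36 / 5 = 7.20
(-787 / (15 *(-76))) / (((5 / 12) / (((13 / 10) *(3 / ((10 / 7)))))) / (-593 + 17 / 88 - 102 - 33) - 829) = -13760561997 / 16524218564860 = -0.00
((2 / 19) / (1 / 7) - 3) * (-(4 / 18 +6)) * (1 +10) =26488 / 171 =154.90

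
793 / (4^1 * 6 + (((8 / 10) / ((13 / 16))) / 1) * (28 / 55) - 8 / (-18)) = 25514775 / 802628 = 31.79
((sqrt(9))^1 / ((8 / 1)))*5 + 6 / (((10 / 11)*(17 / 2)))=1803 / 680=2.65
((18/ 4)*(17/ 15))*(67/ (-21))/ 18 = -1139/ 1260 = -0.90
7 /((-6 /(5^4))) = -4375 /6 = -729.17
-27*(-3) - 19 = 62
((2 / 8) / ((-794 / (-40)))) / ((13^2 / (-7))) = -0.00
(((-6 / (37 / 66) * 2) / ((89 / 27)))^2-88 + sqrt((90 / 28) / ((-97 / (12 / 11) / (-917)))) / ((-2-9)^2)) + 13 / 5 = -2343946243 / 54219245 + 3 * sqrt(4193310) / 129107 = -43.18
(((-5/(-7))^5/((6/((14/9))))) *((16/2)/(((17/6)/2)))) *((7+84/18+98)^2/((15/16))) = 706880000/202419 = 3492.16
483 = 483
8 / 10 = 4 / 5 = 0.80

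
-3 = -3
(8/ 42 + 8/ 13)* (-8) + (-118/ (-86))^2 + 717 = 359621182/ 504777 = 712.44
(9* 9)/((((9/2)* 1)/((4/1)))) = 72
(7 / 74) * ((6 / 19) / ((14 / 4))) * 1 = 6 / 703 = 0.01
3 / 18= 1 / 6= 0.17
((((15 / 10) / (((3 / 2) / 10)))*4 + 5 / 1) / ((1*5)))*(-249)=-2241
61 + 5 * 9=106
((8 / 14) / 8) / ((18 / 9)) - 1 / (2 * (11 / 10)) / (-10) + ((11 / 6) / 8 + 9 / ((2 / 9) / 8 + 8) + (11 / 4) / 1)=4466383 / 1068144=4.18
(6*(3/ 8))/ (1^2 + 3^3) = 9/ 112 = 0.08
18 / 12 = 1.50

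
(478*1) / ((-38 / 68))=-16252 / 19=-855.37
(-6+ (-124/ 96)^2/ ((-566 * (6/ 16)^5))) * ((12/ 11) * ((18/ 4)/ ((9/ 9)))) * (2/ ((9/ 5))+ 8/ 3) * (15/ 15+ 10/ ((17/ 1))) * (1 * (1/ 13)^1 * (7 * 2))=-221734352/ 1092663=-202.93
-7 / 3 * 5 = -35 / 3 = -11.67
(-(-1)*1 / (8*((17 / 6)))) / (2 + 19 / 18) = 27 / 1870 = 0.01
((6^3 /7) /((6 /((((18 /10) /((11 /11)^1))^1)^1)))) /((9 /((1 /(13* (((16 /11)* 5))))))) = 99 /9100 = 0.01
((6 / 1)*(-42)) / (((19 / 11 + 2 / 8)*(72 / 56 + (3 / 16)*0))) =-8624 / 87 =-99.13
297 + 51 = 348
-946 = -946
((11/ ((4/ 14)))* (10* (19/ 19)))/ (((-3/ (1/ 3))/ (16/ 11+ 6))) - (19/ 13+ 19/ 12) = -150665/ 468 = -321.93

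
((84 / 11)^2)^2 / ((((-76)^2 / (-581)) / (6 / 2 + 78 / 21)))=-12138726096 / 5285401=-2296.65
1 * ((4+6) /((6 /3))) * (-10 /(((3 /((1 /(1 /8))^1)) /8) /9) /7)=-9600 /7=-1371.43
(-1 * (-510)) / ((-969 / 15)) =-150 / 19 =-7.89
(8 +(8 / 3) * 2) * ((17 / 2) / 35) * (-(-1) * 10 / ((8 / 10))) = 850 / 21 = 40.48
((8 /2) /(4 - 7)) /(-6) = 2 /9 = 0.22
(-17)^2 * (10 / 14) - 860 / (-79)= 120175 / 553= 217.31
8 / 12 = 2 / 3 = 0.67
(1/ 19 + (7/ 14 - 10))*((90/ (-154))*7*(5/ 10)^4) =16155/ 6688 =2.42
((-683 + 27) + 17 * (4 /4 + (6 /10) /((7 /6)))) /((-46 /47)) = 1036773 /1610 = 643.96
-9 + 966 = 957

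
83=83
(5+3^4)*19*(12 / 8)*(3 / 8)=7353 / 8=919.12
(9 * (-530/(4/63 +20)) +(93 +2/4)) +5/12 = -272699/1896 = -143.83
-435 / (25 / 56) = -4872 / 5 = -974.40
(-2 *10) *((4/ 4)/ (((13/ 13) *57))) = -20/ 57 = -0.35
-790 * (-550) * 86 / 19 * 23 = 859441000 / 19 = 45233736.84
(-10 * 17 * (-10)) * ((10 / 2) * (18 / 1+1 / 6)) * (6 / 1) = 926500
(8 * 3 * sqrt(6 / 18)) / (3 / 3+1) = 4 * sqrt(3) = 6.93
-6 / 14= -3 / 7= -0.43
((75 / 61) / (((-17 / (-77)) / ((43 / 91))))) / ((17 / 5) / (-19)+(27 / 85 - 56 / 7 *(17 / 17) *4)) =-1123375 / 13601536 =-0.08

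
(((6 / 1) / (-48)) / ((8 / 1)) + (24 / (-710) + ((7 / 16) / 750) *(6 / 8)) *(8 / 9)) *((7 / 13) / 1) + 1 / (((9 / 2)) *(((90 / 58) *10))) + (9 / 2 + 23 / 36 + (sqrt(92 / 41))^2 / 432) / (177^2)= -0.01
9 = 9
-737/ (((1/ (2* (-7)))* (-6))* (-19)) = 5159/ 57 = 90.51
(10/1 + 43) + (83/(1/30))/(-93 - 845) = 23612/469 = 50.35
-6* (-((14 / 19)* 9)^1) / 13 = 3.06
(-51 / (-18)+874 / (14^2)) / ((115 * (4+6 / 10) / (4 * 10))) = 42880 / 77763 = 0.55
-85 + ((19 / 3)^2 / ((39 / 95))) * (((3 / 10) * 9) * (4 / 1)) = 12613 / 13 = 970.23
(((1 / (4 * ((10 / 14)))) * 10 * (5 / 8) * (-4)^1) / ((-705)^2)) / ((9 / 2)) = -7 / 1789290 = -0.00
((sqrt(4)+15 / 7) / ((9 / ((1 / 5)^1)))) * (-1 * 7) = -29 / 45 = -0.64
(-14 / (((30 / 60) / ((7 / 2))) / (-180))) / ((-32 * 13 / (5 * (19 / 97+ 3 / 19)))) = -1797075 / 23959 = -75.01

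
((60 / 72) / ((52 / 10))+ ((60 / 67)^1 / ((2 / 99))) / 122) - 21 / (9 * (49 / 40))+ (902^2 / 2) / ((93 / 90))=18155525836225 / 46117708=393677.97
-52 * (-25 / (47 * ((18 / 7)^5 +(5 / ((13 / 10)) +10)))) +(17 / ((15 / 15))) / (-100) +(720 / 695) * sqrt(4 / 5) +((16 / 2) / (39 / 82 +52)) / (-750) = 34065486294197 / 697469649025500 +288 * sqrt(5) / 695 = 0.98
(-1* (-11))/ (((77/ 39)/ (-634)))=-24726/ 7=-3532.29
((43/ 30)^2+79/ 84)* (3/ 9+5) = 75472/ 4725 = 15.97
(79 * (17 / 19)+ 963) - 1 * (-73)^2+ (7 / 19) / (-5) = -408062 / 95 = -4295.39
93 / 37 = 2.51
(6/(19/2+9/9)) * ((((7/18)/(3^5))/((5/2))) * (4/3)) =16/32805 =0.00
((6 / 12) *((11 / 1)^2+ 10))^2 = 17161 / 4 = 4290.25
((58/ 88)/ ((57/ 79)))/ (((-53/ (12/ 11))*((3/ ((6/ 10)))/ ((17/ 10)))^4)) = -0.00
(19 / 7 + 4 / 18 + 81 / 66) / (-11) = -5771 / 15246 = -0.38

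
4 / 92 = 1 / 23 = 0.04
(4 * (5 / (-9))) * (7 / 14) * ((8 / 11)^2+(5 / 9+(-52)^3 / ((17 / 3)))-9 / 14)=32155071215 / 1166319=27569.71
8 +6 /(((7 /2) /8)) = 21.71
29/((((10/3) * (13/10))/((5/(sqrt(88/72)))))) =1305 * sqrt(11)/143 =30.27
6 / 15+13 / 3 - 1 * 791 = -11794 / 15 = -786.27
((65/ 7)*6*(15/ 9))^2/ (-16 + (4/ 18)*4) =-950625/ 1666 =-570.60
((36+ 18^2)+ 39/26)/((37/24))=8676/37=234.49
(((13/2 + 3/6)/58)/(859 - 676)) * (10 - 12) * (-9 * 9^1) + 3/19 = 8898/33611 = 0.26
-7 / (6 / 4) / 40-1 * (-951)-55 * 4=43853 / 60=730.88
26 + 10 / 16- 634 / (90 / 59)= -140039 / 360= -389.00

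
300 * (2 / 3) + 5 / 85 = 3401 / 17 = 200.06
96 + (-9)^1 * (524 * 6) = -28200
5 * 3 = 15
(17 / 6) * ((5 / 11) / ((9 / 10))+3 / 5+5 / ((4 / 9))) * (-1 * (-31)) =1085.19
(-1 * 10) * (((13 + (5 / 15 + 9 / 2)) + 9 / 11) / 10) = -1231 / 66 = -18.65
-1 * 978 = -978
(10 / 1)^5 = 100000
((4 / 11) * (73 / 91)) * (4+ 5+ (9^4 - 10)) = 1915520 / 1001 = 1913.61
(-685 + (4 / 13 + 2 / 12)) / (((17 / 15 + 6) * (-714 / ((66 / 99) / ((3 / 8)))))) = 9980 / 41769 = 0.24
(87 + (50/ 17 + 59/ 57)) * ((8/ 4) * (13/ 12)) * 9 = 573014/ 323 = 1774.04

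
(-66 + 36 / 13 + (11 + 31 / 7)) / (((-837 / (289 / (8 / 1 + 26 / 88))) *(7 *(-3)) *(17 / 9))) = -216920 / 4324593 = -0.05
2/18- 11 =-98/9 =-10.89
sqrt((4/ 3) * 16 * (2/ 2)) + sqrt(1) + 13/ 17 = 30/ 17 + 8 * sqrt(3)/ 3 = 6.38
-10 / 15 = -2 / 3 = -0.67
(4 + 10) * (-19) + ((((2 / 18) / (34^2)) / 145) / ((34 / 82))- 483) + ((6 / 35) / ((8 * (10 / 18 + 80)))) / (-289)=-840382774114 / 1122006375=-749.00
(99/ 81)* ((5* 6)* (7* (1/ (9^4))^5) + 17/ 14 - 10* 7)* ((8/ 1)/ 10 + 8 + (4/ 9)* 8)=-11934183252588544332783178/ 11488993858808797716945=-1038.75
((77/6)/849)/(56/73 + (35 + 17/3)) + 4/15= 20571641/77038260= 0.27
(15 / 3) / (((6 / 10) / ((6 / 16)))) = 25 / 8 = 3.12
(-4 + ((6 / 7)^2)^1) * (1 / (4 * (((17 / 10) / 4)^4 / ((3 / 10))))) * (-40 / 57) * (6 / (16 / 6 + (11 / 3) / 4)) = 29491200000 / 3343596193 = 8.82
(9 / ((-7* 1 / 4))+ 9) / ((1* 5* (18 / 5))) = 0.21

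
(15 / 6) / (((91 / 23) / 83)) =9545 / 182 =52.45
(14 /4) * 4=14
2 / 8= 1 / 4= 0.25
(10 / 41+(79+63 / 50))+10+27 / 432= 1485289 / 16400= 90.57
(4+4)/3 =2.67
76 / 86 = 38 / 43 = 0.88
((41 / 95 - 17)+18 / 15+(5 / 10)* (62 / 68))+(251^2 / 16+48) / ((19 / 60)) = 4060457 / 323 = 12571.07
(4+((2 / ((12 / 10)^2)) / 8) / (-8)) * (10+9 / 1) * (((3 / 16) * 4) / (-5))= -11.34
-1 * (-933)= 933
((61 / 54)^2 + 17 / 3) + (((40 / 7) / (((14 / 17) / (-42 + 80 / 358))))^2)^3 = 787723472655819364059616853038386406669645 / 1327645677041553294584848836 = 593323569893388.67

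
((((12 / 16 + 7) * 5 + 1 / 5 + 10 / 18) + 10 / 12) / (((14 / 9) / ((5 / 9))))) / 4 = 7261 / 2016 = 3.60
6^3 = 216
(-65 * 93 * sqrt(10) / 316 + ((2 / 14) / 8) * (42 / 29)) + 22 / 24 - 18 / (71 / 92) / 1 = -6045 * sqrt(10) / 316 - 138250 / 6177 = -82.87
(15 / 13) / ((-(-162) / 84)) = 0.60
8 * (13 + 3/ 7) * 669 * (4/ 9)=670784/ 21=31942.10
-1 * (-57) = 57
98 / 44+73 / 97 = 6359 / 2134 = 2.98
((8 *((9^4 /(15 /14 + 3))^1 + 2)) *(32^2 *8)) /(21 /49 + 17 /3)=329613312 /19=17348069.05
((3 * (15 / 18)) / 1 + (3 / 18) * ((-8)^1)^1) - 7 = -35 / 6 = -5.83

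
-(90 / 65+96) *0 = 0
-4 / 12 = -1 / 3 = -0.33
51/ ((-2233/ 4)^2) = 816/ 4986289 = 0.00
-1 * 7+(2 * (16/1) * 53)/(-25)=-1871/25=-74.84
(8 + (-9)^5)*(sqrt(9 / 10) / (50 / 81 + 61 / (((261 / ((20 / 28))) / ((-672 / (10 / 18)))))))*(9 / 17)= 220268079*sqrt(10) / 4728860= 147.30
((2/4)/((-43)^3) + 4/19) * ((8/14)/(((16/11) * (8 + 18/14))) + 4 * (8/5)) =213072395/157105832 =1.36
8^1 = 8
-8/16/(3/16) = -8/3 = -2.67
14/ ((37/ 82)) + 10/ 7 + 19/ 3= 30139/ 777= 38.79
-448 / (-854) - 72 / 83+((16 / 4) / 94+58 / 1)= 13730272 / 237961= 57.70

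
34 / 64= 17 / 32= 0.53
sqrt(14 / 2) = sqrt(7) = 2.65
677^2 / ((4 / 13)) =5958277 / 4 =1489569.25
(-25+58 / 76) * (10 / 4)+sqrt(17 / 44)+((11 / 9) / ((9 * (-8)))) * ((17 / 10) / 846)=-6311248153 / 104159520+sqrt(187) / 22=-59.97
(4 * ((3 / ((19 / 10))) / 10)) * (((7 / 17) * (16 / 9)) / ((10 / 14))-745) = -2276564 / 4845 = -469.88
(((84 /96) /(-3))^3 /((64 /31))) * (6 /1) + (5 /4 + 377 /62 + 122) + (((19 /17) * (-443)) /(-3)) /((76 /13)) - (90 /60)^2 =12063510265 /77709312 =155.24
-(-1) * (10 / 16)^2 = 25 / 64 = 0.39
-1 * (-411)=411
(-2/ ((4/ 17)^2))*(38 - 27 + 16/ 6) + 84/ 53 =-625981/ 1272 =-492.12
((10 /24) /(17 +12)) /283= 5 /98484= 0.00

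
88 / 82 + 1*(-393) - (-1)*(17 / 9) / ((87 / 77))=-12528358 / 32103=-390.26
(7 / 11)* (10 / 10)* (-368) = -2576 / 11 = -234.18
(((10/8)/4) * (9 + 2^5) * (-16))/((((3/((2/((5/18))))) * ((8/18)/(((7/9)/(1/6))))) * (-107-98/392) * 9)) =2296/429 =5.35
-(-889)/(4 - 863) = -889/859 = -1.03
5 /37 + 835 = 30900 /37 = 835.14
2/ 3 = 0.67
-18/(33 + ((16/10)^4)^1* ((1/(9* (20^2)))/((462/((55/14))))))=-74418750/136434439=-0.55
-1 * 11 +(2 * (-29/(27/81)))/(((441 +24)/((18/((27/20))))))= -15.99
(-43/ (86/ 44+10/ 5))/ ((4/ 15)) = -2365/ 58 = -40.78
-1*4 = -4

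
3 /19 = 0.16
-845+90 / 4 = -1645 / 2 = -822.50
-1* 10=-10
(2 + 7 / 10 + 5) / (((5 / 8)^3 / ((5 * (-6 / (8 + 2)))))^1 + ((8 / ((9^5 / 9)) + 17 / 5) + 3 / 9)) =129330432 / 61359269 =2.11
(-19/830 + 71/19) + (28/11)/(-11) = 6645289/1908170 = 3.48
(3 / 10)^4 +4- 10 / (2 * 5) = 30081 / 10000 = 3.01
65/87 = 0.75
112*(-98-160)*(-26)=751296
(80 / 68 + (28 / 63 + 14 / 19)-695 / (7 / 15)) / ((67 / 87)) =-877467413 / 454461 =-1930.79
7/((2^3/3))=21/8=2.62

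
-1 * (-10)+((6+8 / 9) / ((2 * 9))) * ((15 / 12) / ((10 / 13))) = 6883 / 648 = 10.62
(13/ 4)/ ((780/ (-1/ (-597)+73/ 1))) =21791/ 71640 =0.30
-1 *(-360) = 360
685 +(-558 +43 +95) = 265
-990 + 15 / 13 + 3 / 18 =-77117 / 78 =-988.68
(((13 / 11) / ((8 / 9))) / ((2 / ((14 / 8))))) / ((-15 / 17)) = -4641 / 3520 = -1.32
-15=-15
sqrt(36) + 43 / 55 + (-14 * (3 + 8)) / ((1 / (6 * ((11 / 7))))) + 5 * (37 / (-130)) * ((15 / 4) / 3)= -8276823 / 5720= -1447.00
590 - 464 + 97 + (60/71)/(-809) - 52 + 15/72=236015411/1378536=171.21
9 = 9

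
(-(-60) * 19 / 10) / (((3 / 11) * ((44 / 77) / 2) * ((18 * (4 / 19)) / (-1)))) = -27797 / 72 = -386.07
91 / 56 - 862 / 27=-6545 / 216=-30.30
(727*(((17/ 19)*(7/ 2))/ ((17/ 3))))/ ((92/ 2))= 15267/ 1748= 8.73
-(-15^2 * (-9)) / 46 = -2025 / 46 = -44.02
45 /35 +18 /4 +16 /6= 355 /42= 8.45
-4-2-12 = -18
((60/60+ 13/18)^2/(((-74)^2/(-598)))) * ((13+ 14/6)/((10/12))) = -6608797/1108890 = -5.96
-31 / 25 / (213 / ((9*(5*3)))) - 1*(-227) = 80306 / 355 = 226.21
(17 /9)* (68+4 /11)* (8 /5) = 102272 /495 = 206.61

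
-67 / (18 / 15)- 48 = -623 / 6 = -103.83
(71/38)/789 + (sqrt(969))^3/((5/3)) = 71/29982 + 2907 * sqrt(969)/5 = 18098.27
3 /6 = 1 /2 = 0.50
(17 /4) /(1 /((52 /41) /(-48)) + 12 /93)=-6851 /60800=-0.11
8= 8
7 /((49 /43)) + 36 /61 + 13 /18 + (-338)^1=-2540567 /7686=-330.54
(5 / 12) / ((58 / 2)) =5 / 348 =0.01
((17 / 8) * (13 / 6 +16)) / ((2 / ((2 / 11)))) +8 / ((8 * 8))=1919 / 528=3.63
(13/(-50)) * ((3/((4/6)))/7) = -117/700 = -0.17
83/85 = 0.98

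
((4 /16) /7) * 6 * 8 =12 /7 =1.71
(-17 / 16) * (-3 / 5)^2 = -153 / 400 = -0.38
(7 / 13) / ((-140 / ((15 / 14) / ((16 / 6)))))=-9 / 5824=-0.00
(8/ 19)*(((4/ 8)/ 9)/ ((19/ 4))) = 16/ 3249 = 0.00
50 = 50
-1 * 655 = -655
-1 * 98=-98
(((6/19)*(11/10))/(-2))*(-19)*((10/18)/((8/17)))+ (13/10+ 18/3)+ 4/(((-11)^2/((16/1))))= 340487/29040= 11.72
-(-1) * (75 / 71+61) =4406 / 71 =62.06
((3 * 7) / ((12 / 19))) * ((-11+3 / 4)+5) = -2793 / 16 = -174.56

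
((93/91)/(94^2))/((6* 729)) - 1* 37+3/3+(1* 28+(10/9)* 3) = -5470933073/1172342808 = -4.67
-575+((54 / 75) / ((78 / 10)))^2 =-2429339 / 4225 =-574.99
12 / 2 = 6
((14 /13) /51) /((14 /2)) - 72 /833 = -2710 /32487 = -0.08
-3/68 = -0.04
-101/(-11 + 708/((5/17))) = -505/11981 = -0.04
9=9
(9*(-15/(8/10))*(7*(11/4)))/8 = -406.05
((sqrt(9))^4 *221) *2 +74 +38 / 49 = 1757962 / 49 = 35876.78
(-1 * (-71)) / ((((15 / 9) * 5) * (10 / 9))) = 7.67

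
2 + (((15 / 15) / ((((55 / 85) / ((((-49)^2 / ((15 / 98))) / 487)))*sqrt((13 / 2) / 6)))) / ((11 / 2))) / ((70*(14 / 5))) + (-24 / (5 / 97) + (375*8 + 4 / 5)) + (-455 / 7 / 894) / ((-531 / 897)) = 81634*sqrt(39) / 11490765 + 2007504443 / 791190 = 2537.37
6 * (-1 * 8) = -48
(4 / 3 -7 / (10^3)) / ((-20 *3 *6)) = -3979 / 1080000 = -0.00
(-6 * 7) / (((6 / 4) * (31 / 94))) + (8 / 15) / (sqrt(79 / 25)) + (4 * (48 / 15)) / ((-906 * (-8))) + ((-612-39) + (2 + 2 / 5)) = -10300561 / 14043 + 8 * sqrt(79) / 237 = -733.20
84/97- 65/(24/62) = -194447/1164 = -167.05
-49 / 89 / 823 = -49 / 73247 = -0.00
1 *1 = 1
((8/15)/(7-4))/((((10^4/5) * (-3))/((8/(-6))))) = 2/50625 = 0.00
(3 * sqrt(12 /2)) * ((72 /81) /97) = 8 * sqrt(6) /291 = 0.07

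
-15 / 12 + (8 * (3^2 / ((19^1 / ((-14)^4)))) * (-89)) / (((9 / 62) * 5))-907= -17851812.50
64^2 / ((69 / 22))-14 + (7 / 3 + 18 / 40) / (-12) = 21391199 / 16560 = 1291.74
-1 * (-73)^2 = -5329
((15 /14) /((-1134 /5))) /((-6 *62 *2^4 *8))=25 /251983872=0.00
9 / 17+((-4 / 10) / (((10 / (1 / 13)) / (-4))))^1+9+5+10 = 135593 / 5525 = 24.54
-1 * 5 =-5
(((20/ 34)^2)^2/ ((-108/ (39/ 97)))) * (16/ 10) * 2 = -104000/ 72913833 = -0.00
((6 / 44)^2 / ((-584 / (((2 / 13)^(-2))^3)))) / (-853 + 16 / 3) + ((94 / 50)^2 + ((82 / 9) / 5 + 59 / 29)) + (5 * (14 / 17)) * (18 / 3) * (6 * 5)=95496321760333696271 / 127571596035840000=748.57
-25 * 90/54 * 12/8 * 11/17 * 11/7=-15125/238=-63.55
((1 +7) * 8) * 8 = 512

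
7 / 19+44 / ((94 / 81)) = 34187 / 893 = 38.28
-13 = -13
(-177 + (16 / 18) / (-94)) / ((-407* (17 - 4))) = 74875 / 2238093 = 0.03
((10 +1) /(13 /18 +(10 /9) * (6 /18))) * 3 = 1782 /59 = 30.20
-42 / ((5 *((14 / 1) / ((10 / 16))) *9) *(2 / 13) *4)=-0.07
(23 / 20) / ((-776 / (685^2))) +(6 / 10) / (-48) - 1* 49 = -744.38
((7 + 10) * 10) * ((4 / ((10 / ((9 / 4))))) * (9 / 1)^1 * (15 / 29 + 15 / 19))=991440 / 551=1799.35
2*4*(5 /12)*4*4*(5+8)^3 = 351520 /3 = 117173.33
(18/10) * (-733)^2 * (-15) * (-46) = 667312938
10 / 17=0.59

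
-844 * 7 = -5908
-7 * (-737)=5159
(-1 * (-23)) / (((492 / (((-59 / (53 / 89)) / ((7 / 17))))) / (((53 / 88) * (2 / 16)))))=-2053141 / 2424576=-0.85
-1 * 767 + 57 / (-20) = -769.85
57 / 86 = 0.66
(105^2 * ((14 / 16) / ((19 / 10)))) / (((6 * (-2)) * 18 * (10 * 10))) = -1715 / 7296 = -0.24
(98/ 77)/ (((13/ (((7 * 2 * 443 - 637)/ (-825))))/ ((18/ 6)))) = -15582/ 7865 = -1.98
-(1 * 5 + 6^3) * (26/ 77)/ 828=-0.09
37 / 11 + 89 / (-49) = 834 / 539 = 1.55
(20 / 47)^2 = 400 / 2209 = 0.18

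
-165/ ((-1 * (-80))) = -33/ 16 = -2.06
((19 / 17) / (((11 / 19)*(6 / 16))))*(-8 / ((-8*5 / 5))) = 2888 / 561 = 5.15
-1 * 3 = -3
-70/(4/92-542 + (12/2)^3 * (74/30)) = 8050/1053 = 7.64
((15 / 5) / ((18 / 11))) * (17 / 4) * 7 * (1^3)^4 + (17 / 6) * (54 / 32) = 5695 / 96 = 59.32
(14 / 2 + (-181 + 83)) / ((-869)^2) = -91 / 755161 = -0.00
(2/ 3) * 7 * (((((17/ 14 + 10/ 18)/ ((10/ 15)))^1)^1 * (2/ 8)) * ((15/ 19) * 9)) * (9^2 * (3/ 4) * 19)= 812835/ 32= 25401.09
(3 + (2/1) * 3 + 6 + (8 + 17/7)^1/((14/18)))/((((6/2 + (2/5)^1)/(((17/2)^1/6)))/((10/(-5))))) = -1160/49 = -23.67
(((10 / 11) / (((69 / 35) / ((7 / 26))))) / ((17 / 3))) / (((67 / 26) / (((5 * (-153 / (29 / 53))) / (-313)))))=5843250 / 153864227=0.04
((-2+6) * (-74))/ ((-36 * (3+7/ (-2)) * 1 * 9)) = -148/ 81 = -1.83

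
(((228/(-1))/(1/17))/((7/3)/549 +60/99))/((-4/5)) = 87776865/11057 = 7938.58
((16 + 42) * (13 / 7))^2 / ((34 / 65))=18476770 / 833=22181.00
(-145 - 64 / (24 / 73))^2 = 1038361 / 9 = 115373.44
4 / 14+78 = 548 / 7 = 78.29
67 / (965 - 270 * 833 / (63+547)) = 4087 / 36374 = 0.11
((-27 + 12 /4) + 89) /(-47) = -65 /47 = -1.38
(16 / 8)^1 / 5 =2 / 5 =0.40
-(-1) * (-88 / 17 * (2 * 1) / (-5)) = 176 / 85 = 2.07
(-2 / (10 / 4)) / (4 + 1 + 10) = -4 / 75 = -0.05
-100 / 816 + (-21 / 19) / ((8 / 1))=-2021 / 7752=-0.26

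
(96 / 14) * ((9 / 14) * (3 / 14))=324 / 343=0.94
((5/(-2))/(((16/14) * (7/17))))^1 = -85/16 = -5.31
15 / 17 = 0.88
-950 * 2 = -1900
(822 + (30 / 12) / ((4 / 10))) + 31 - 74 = 3141 / 4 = 785.25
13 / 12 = 1.08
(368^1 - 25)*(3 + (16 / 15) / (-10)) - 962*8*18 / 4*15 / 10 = -3821669 / 75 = -50955.59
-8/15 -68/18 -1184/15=-3746/45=-83.24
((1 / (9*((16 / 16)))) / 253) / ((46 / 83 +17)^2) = 6889 / 4833727173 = 0.00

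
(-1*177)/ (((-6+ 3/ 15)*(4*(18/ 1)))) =295/ 696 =0.42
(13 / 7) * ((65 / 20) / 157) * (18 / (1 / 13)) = 19773 / 2198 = 9.00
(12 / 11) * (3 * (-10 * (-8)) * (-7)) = -20160 / 11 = -1832.73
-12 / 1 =-12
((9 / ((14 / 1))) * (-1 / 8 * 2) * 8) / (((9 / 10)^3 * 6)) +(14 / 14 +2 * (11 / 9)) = 5359 / 1701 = 3.15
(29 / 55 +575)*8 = 253232 / 55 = 4604.22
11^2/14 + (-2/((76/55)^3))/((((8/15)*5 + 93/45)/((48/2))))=65443213/13635692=4.80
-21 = -21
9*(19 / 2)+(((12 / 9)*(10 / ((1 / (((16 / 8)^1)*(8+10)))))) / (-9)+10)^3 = -4389383 / 54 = -81284.87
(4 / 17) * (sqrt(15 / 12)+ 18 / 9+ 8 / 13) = 2 * sqrt(5) / 17+ 8 / 13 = 0.88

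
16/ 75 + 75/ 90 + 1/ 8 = 703/ 600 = 1.17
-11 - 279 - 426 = -716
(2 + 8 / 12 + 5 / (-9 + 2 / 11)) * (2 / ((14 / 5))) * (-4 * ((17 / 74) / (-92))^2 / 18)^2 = 255156655 / 88612348093337392128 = 0.00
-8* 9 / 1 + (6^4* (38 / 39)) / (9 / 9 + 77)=-55.81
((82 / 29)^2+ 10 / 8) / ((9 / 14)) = 72569 / 5046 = 14.38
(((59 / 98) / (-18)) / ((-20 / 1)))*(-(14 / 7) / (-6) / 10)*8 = 59 / 132300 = 0.00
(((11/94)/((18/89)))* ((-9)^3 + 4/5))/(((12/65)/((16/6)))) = -46339007/7614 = -6086.03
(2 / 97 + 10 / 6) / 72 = 491 / 20952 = 0.02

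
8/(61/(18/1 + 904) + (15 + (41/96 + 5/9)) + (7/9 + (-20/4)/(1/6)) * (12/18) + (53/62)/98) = -4840190208/2071576741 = -2.34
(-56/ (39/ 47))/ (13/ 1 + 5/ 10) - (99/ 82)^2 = -45715589/ 7080372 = -6.46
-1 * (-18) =18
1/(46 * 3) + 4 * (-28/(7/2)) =-4415/138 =-31.99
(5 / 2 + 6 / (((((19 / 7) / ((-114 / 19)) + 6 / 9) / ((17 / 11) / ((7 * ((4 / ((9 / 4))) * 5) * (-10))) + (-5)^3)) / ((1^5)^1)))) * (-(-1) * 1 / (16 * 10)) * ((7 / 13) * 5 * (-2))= 53862571 / 457600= 117.71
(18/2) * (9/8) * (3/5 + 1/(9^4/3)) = 3283/540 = 6.08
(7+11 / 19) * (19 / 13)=144 / 13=11.08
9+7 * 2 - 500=-477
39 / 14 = 2.79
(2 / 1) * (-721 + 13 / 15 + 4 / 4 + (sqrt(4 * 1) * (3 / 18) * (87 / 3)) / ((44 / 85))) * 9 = -1386909 / 110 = -12608.26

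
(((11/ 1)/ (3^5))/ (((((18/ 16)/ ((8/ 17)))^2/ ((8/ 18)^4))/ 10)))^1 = 115343360/ 37321507107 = 0.00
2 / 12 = 1 / 6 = 0.17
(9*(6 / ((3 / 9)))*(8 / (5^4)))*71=147.23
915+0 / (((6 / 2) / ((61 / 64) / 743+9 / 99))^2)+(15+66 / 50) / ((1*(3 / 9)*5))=115599 / 125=924.79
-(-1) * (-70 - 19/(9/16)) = -934/9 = -103.78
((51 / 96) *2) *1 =17 / 16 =1.06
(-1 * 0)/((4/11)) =0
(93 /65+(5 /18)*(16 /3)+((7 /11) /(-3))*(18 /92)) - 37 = -30307799 /888030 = -34.13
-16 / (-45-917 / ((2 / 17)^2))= 64 / 265193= 0.00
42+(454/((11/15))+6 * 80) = 12552/11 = 1141.09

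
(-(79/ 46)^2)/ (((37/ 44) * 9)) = -68651/ 176157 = -0.39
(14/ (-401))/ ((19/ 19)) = -14/ 401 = -0.03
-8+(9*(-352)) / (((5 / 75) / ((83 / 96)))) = -41093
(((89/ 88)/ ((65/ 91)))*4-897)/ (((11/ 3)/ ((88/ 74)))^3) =-84712608/ 2785915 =-30.41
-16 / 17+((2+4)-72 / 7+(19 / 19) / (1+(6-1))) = -3613 / 714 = -5.06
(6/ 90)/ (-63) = -1/ 945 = -0.00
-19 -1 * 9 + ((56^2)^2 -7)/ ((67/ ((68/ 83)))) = 668589544/ 5561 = 120228.29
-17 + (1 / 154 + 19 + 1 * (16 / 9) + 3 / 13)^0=-16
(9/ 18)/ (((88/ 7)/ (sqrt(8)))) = 7 * sqrt(2)/ 88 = 0.11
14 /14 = 1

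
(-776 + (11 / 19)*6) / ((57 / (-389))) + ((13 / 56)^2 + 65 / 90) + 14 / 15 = 268673350237 / 50944320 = 5273.86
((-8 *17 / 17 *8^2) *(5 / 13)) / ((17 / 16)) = -40960 / 221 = -185.34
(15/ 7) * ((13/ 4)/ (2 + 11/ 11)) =65/ 28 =2.32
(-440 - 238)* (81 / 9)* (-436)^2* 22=-25519247424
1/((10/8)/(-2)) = -8/5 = -1.60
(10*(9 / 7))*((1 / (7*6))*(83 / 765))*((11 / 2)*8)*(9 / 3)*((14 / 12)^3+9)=2088031 / 44982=46.42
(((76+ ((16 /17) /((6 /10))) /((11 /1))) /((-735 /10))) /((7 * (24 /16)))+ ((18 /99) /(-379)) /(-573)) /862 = -6184284569 /54031787853813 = -0.00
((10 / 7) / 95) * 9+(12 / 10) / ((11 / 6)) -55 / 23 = -269431 / 168245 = -1.60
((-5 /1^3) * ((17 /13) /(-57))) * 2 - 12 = -11.77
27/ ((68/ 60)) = 405/ 17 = 23.82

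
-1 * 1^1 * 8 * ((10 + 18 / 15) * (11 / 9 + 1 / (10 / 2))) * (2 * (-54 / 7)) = 49152 / 25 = 1966.08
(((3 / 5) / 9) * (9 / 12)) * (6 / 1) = 3 / 10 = 0.30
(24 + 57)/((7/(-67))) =-5427/7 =-775.29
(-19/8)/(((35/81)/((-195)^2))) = -11704095/56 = -209001.70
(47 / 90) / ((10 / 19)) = 893 / 900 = 0.99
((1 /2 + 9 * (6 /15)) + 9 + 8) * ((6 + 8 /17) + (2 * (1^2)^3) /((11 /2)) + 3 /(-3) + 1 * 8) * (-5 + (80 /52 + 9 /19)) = -15493941 /17765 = -872.16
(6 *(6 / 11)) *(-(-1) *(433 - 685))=-9072 / 11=-824.73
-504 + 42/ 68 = -17115/ 34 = -503.38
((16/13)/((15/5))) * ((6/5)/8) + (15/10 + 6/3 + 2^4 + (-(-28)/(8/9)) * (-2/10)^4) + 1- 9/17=2773899/138125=20.08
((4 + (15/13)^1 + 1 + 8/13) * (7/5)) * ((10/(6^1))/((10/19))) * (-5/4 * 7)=-10241/39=-262.59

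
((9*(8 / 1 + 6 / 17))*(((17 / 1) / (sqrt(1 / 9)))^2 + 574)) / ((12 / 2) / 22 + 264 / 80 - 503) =-446341500 / 933929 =-477.92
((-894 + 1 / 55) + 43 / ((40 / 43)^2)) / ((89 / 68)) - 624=-496969951 / 391600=-1269.08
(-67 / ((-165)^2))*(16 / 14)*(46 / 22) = -12328 / 2096325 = -0.01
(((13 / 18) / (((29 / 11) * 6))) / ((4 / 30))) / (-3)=-715 / 6264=-0.11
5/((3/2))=10/3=3.33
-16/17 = -0.94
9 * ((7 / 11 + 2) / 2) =11.86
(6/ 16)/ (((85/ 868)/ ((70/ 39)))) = 1519/ 221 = 6.87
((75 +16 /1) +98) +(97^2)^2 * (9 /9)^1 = 88529470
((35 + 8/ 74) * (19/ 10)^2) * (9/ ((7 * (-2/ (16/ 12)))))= -1406817/ 12950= -108.63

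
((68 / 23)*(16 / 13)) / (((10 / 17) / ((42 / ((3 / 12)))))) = 1553664 / 1495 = 1039.24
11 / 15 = 0.73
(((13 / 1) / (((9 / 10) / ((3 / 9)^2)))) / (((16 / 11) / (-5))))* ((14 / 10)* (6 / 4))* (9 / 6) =-5005 / 288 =-17.38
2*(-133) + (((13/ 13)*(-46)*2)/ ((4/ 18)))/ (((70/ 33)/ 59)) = -412339/ 35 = -11781.11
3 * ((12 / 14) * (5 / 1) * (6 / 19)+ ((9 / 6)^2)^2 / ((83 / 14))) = 584793 / 88312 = 6.62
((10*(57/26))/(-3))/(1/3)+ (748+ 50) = 10089/13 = 776.08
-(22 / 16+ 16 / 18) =-163 / 72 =-2.26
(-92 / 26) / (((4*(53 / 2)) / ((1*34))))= -782 / 689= -1.13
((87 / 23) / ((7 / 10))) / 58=15 / 161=0.09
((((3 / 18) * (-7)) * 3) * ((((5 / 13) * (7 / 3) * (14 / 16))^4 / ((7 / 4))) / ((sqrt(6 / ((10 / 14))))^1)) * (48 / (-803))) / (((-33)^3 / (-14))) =3603000625 * sqrt(210) / 8545269473440128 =0.00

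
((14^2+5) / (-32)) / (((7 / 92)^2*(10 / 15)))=-318987 / 196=-1627.48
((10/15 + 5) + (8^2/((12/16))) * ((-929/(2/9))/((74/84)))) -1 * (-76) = -44939671/111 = -404861.90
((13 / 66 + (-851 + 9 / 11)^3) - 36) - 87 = -4907551113953 / 7986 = -614519298.02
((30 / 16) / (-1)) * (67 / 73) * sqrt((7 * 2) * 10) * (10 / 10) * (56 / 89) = -14070 * sqrt(35) / 6497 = -12.81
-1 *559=-559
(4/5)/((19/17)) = 0.72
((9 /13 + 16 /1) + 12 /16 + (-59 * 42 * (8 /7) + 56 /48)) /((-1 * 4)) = 438889 /624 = 703.35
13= 13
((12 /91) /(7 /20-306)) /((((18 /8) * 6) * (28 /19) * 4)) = -190 /35045829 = -0.00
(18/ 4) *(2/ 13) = 9/ 13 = 0.69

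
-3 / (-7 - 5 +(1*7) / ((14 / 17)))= 6 / 7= 0.86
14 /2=7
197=197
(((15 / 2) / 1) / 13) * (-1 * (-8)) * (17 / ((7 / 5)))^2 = 433500 / 637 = 680.53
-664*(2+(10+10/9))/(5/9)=-78352/5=-15670.40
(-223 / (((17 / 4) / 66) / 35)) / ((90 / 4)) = -274736 / 51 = -5386.98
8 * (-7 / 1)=-56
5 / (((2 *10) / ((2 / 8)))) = 1 / 16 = 0.06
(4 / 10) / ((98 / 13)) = 13 / 245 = 0.05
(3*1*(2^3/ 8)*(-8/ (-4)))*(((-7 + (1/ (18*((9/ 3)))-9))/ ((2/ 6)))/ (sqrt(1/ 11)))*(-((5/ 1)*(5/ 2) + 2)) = 25027*sqrt(11)/ 6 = 13834.19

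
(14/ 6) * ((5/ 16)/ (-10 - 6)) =-35/ 768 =-0.05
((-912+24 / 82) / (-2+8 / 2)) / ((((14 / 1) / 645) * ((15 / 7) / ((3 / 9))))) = -133945 / 41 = -3266.95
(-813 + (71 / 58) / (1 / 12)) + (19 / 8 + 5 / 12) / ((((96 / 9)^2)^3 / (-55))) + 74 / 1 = -724.31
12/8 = 3/2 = 1.50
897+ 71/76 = 68243/76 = 897.93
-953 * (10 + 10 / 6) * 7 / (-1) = 233485 / 3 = 77828.33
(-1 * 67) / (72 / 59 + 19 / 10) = -39530 / 1841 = -21.47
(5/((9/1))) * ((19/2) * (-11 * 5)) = -5225/18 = -290.28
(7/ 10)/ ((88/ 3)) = 21/ 880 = 0.02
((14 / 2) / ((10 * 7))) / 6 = 1 / 60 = 0.02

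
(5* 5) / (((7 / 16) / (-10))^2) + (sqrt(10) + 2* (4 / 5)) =13065.99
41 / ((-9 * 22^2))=-41 / 4356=-0.01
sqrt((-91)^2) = 91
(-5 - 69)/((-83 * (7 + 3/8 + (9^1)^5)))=592/39213433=0.00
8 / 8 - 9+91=83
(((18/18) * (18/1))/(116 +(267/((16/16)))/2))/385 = 36/192115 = 0.00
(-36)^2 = 1296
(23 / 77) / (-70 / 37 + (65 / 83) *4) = 70633 / 293370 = 0.24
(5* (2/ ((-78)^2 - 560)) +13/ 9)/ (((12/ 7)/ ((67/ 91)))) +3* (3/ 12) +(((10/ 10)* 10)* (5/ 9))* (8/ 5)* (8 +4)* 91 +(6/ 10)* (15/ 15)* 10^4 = 60913383023/ 3877848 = 15708.04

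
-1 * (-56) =56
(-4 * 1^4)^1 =-4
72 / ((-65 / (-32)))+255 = 18879 / 65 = 290.45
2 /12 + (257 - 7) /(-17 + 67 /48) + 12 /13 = -872335 /58422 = -14.93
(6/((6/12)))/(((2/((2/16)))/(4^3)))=48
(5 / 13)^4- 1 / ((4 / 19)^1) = -540159 / 114244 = -4.73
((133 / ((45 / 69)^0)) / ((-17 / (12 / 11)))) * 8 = -12768 / 187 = -68.28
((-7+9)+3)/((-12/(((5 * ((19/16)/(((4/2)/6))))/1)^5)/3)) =-9401438390625/4194304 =-2241477.58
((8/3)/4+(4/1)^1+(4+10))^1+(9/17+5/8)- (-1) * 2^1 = 8903/408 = 21.82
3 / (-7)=-3 / 7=-0.43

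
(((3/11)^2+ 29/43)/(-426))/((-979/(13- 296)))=-551284/1084965981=-0.00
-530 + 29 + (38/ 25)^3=-7773253/ 15625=-497.49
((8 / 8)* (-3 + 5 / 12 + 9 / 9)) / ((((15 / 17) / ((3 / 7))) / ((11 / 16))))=-3553 / 6720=-0.53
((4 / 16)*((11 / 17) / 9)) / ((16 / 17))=11 / 576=0.02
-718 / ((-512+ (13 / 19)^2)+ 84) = 259198 / 154339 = 1.68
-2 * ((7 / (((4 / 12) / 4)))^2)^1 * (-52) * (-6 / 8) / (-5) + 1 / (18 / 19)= 9906719 / 90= 110074.66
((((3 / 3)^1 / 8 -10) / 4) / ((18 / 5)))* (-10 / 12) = 1975 / 3456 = 0.57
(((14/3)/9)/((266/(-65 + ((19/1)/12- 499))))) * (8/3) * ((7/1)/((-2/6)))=61.39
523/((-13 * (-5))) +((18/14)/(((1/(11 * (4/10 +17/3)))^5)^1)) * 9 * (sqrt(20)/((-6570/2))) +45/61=34828/3965 - 287145717144286 * sqrt(5)/30796875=-20848773.54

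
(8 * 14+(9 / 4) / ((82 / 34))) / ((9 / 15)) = 92605 / 492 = 188.22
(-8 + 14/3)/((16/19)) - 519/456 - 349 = -40367/114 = -354.10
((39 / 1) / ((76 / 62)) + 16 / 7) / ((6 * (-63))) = -9071 / 100548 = -0.09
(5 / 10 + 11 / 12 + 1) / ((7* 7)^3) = 29 / 1411788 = 0.00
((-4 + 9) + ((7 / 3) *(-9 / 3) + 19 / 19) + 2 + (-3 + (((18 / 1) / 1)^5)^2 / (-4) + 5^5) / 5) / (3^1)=-892616803529 / 15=-59507786901.93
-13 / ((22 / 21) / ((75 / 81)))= -11.49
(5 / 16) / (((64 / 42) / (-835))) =-87675 / 512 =-171.24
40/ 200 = 1/ 5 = 0.20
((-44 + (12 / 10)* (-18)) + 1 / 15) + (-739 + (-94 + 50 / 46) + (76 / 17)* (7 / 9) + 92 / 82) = -644095579 / 721395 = -892.85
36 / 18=2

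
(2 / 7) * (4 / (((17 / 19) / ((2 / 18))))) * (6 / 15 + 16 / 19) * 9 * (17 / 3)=8.99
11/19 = 0.58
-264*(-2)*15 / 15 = 528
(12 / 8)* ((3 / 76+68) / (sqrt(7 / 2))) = 15513* sqrt(14) / 1064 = 54.55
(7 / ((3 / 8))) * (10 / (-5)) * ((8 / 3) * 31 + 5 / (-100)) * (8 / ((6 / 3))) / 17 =-555184 / 765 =-725.73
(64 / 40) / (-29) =-8 / 145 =-0.06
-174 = -174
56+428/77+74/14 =5147/77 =66.84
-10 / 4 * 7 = -35 / 2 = -17.50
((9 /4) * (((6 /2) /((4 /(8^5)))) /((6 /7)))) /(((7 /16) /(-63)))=-9289728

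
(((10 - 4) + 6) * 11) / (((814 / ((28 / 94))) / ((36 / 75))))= 1008 / 43475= 0.02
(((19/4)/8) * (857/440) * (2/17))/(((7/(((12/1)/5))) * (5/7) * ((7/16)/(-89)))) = -4347561/327250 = -13.29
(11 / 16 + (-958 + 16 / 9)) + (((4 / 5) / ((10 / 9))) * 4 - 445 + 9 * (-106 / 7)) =-38655299 / 25200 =-1533.94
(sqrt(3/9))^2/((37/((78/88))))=13/1628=0.01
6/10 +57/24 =119/40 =2.98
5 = 5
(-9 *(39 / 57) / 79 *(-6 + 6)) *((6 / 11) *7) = 0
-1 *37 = -37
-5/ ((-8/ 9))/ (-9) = -5/ 8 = -0.62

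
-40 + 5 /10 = -79 /2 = -39.50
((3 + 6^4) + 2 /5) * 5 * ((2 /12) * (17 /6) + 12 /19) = 4905235 /684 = 7171.40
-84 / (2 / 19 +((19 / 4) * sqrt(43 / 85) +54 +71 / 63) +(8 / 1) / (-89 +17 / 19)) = -78063954805247040 / 51052388215517917 +79112858421744 * sqrt(3655) / 51052388215517917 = -1.44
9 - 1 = 8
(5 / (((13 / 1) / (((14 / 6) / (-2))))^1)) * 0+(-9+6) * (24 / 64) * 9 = -81 / 8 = -10.12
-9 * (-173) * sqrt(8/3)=2542.57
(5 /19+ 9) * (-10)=-1760 /19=-92.63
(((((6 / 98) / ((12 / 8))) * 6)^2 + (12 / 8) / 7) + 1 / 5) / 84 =11387 / 2016840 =0.01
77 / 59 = 1.31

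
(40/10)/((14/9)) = 18/7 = 2.57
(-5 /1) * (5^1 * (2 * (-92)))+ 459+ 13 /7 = 35426 /7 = 5060.86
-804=-804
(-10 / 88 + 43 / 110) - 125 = -27439 / 220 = -124.72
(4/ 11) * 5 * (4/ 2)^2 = 7.27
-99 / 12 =-33 / 4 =-8.25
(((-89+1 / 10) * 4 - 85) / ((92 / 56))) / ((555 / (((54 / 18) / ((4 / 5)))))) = -15421 / 8510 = -1.81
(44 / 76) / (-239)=-11 / 4541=-0.00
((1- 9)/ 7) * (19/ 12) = -38/ 21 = -1.81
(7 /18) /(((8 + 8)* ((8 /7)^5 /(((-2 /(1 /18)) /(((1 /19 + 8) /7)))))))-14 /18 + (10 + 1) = 43816211 /4456448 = 9.83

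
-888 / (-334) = 444 / 167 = 2.66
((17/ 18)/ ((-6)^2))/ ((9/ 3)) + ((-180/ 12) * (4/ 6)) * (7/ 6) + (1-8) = -36271/ 1944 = -18.66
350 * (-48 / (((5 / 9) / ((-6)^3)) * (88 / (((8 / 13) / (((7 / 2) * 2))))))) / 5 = 186624 / 143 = 1305.06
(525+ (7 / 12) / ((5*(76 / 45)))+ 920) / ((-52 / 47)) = -1306.12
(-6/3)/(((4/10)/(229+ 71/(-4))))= -4225/4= -1056.25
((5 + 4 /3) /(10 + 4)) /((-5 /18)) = -57 /35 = -1.63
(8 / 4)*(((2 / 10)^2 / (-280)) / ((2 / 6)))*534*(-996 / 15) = 132966 / 4375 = 30.39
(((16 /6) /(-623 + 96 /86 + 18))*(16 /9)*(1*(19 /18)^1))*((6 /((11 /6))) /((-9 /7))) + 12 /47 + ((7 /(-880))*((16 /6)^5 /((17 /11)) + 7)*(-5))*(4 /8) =2.15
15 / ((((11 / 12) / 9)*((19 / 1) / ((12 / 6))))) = 3240 / 209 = 15.50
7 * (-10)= -70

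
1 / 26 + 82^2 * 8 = 1398593 / 26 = 53792.04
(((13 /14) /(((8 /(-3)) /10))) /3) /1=-1.16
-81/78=-27/26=-1.04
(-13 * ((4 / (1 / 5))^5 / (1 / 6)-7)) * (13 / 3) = -3244798817 / 3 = -1081599605.67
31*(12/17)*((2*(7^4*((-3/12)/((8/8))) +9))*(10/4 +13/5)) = -131967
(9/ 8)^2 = 81/ 64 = 1.27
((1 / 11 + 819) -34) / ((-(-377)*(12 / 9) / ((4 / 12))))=0.52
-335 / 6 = -55.83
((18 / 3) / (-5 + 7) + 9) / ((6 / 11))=22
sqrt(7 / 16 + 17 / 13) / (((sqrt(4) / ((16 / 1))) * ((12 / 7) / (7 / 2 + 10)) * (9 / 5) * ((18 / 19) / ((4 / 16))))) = 12.20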